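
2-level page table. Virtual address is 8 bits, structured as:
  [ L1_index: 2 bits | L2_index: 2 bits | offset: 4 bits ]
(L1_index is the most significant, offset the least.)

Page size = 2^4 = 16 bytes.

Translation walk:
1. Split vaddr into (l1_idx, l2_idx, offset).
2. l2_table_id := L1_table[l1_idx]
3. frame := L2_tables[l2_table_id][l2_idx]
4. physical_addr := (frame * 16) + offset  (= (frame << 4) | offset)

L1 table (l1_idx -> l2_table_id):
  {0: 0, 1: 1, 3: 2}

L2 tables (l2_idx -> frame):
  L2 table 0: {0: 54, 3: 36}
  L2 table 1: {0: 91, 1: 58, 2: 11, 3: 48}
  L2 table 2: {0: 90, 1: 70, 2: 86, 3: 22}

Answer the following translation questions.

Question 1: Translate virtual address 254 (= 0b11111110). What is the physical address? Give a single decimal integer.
vaddr = 254 = 0b11111110
Split: l1_idx=3, l2_idx=3, offset=14
L1[3] = 2
L2[2][3] = 22
paddr = 22 * 16 + 14 = 366

Answer: 366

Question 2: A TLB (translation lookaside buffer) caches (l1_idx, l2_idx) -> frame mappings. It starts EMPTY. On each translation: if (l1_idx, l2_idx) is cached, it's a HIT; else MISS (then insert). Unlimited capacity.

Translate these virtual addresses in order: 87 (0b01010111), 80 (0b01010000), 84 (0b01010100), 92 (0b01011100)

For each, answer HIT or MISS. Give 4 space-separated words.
Answer: MISS HIT HIT HIT

Derivation:
vaddr=87: (1,1) not in TLB -> MISS, insert
vaddr=80: (1,1) in TLB -> HIT
vaddr=84: (1,1) in TLB -> HIT
vaddr=92: (1,1) in TLB -> HIT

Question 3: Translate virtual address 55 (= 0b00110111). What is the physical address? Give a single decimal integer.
Answer: 583

Derivation:
vaddr = 55 = 0b00110111
Split: l1_idx=0, l2_idx=3, offset=7
L1[0] = 0
L2[0][3] = 36
paddr = 36 * 16 + 7 = 583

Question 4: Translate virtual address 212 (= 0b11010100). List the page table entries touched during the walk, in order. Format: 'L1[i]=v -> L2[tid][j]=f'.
Answer: L1[3]=2 -> L2[2][1]=70

Derivation:
vaddr = 212 = 0b11010100
Split: l1_idx=3, l2_idx=1, offset=4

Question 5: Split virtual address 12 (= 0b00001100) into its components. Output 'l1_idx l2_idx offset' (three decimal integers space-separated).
Answer: 0 0 12

Derivation:
vaddr = 12 = 0b00001100
  top 2 bits -> l1_idx = 0
  next 2 bits -> l2_idx = 0
  bottom 4 bits -> offset = 12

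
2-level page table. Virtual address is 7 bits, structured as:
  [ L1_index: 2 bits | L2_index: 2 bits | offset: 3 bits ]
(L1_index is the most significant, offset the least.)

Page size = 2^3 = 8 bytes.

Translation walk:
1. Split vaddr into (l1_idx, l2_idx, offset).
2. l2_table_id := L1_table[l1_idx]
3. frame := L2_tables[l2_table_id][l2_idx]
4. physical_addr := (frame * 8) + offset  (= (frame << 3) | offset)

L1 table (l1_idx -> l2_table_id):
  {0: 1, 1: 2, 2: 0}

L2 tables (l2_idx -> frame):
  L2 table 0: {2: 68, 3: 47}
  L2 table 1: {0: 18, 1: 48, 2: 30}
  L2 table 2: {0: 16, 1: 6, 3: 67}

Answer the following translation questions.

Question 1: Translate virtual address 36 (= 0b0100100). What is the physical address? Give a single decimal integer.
Answer: 132

Derivation:
vaddr = 36 = 0b0100100
Split: l1_idx=1, l2_idx=0, offset=4
L1[1] = 2
L2[2][0] = 16
paddr = 16 * 8 + 4 = 132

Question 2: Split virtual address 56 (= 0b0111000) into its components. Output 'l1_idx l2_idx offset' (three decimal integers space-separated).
vaddr = 56 = 0b0111000
  top 2 bits -> l1_idx = 1
  next 2 bits -> l2_idx = 3
  bottom 3 bits -> offset = 0

Answer: 1 3 0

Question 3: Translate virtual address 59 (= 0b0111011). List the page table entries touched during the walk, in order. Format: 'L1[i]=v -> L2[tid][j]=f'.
Answer: L1[1]=2 -> L2[2][3]=67

Derivation:
vaddr = 59 = 0b0111011
Split: l1_idx=1, l2_idx=3, offset=3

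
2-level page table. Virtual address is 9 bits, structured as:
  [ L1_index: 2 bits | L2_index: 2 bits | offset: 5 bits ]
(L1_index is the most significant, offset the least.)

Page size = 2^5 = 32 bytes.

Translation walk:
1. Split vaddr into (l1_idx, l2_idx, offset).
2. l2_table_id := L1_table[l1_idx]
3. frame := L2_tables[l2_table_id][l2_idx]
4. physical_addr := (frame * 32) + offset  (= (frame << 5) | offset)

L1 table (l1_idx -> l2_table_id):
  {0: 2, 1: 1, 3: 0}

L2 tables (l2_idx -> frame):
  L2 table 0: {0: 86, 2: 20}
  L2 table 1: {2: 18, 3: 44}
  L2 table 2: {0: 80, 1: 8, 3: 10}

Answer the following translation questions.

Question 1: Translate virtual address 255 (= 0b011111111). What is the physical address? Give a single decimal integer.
Answer: 1439

Derivation:
vaddr = 255 = 0b011111111
Split: l1_idx=1, l2_idx=3, offset=31
L1[1] = 1
L2[1][3] = 44
paddr = 44 * 32 + 31 = 1439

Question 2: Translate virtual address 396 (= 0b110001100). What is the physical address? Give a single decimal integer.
vaddr = 396 = 0b110001100
Split: l1_idx=3, l2_idx=0, offset=12
L1[3] = 0
L2[0][0] = 86
paddr = 86 * 32 + 12 = 2764

Answer: 2764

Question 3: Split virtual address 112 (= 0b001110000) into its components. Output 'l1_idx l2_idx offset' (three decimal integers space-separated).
Answer: 0 3 16

Derivation:
vaddr = 112 = 0b001110000
  top 2 bits -> l1_idx = 0
  next 2 bits -> l2_idx = 3
  bottom 5 bits -> offset = 16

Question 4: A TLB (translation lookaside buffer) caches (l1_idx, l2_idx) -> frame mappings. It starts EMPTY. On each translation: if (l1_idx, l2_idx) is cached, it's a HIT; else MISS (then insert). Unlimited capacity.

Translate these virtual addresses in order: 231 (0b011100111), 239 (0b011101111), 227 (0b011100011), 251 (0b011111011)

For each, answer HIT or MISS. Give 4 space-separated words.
Answer: MISS HIT HIT HIT

Derivation:
vaddr=231: (1,3) not in TLB -> MISS, insert
vaddr=239: (1,3) in TLB -> HIT
vaddr=227: (1,3) in TLB -> HIT
vaddr=251: (1,3) in TLB -> HIT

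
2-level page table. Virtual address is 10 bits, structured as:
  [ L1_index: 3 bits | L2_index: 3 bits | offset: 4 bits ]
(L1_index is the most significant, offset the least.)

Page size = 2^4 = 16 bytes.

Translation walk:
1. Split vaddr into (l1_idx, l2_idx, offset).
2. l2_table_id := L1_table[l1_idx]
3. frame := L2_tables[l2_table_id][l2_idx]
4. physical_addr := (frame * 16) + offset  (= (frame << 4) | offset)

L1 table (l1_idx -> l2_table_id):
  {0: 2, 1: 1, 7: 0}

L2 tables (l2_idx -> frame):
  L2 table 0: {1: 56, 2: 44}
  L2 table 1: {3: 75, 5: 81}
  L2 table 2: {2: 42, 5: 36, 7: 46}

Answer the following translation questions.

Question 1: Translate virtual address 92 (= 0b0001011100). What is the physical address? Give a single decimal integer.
Answer: 588

Derivation:
vaddr = 92 = 0b0001011100
Split: l1_idx=0, l2_idx=5, offset=12
L1[0] = 2
L2[2][5] = 36
paddr = 36 * 16 + 12 = 588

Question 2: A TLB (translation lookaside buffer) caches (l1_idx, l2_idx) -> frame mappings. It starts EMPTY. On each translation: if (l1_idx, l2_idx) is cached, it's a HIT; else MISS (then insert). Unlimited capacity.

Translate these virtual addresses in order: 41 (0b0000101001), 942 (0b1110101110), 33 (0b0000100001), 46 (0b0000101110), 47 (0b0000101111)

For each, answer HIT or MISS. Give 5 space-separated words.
vaddr=41: (0,2) not in TLB -> MISS, insert
vaddr=942: (7,2) not in TLB -> MISS, insert
vaddr=33: (0,2) in TLB -> HIT
vaddr=46: (0,2) in TLB -> HIT
vaddr=47: (0,2) in TLB -> HIT

Answer: MISS MISS HIT HIT HIT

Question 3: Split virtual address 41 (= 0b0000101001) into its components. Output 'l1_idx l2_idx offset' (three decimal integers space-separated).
Answer: 0 2 9

Derivation:
vaddr = 41 = 0b0000101001
  top 3 bits -> l1_idx = 0
  next 3 bits -> l2_idx = 2
  bottom 4 bits -> offset = 9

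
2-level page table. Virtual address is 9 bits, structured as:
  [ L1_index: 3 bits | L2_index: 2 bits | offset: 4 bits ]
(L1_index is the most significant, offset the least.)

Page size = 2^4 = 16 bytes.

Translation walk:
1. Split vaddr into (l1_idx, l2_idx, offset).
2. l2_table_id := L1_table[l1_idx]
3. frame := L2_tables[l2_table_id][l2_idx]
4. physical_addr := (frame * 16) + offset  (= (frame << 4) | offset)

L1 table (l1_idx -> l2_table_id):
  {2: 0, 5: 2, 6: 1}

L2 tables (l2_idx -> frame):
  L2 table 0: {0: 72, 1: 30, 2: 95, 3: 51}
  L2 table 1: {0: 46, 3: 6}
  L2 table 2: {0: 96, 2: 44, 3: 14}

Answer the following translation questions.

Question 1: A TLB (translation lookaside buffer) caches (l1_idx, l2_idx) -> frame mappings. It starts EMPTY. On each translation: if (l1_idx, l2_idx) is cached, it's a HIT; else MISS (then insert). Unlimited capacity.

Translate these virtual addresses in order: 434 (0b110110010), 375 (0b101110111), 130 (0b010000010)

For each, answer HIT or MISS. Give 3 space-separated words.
vaddr=434: (6,3) not in TLB -> MISS, insert
vaddr=375: (5,3) not in TLB -> MISS, insert
vaddr=130: (2,0) not in TLB -> MISS, insert

Answer: MISS MISS MISS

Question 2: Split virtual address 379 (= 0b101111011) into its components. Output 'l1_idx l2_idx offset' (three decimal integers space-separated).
Answer: 5 3 11

Derivation:
vaddr = 379 = 0b101111011
  top 3 bits -> l1_idx = 5
  next 2 bits -> l2_idx = 3
  bottom 4 bits -> offset = 11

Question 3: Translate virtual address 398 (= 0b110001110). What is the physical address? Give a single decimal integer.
Answer: 750

Derivation:
vaddr = 398 = 0b110001110
Split: l1_idx=6, l2_idx=0, offset=14
L1[6] = 1
L2[1][0] = 46
paddr = 46 * 16 + 14 = 750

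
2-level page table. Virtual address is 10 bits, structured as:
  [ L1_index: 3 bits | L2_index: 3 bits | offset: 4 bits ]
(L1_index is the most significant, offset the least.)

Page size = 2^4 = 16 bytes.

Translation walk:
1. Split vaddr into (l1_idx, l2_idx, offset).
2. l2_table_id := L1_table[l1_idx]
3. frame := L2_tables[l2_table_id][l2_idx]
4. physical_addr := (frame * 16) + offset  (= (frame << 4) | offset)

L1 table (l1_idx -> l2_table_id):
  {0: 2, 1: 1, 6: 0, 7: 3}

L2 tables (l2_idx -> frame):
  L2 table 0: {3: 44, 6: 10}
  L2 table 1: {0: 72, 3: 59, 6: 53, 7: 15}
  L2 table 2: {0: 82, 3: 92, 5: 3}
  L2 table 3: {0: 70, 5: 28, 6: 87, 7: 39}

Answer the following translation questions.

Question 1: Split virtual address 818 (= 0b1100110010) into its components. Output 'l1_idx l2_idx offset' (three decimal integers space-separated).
Answer: 6 3 2

Derivation:
vaddr = 818 = 0b1100110010
  top 3 bits -> l1_idx = 6
  next 3 bits -> l2_idx = 3
  bottom 4 bits -> offset = 2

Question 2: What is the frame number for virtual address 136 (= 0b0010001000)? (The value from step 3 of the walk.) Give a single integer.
Answer: 72

Derivation:
vaddr = 136: l1_idx=1, l2_idx=0
L1[1] = 1; L2[1][0] = 72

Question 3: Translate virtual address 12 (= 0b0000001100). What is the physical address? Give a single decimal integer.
vaddr = 12 = 0b0000001100
Split: l1_idx=0, l2_idx=0, offset=12
L1[0] = 2
L2[2][0] = 82
paddr = 82 * 16 + 12 = 1324

Answer: 1324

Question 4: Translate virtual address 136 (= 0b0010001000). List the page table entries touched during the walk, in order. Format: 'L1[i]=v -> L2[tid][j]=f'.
Answer: L1[1]=1 -> L2[1][0]=72

Derivation:
vaddr = 136 = 0b0010001000
Split: l1_idx=1, l2_idx=0, offset=8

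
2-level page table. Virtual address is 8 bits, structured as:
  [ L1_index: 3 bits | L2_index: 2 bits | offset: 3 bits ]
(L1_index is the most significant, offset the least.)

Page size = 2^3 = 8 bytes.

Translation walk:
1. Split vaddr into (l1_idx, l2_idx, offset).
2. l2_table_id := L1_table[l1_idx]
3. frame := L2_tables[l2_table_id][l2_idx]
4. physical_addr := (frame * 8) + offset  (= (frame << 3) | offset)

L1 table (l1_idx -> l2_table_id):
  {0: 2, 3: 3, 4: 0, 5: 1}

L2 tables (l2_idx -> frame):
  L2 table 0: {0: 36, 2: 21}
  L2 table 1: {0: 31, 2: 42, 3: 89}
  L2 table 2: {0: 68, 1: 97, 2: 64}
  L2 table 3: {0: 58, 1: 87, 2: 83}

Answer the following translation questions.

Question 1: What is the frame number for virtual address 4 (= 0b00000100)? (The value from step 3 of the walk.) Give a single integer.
vaddr = 4: l1_idx=0, l2_idx=0
L1[0] = 2; L2[2][0] = 68

Answer: 68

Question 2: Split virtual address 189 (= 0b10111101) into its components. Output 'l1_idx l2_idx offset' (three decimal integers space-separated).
Answer: 5 3 5

Derivation:
vaddr = 189 = 0b10111101
  top 3 bits -> l1_idx = 5
  next 2 bits -> l2_idx = 3
  bottom 3 bits -> offset = 5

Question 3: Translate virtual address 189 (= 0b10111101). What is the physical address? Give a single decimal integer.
Answer: 717

Derivation:
vaddr = 189 = 0b10111101
Split: l1_idx=5, l2_idx=3, offset=5
L1[5] = 1
L2[1][3] = 89
paddr = 89 * 8 + 5 = 717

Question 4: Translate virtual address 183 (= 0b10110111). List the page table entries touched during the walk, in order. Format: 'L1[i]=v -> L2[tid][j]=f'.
vaddr = 183 = 0b10110111
Split: l1_idx=5, l2_idx=2, offset=7

Answer: L1[5]=1 -> L2[1][2]=42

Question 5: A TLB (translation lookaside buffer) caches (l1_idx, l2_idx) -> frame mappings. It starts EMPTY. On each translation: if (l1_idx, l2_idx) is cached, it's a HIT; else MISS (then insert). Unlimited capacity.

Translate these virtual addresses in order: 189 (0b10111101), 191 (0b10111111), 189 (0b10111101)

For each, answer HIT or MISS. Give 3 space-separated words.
vaddr=189: (5,3) not in TLB -> MISS, insert
vaddr=191: (5,3) in TLB -> HIT
vaddr=189: (5,3) in TLB -> HIT

Answer: MISS HIT HIT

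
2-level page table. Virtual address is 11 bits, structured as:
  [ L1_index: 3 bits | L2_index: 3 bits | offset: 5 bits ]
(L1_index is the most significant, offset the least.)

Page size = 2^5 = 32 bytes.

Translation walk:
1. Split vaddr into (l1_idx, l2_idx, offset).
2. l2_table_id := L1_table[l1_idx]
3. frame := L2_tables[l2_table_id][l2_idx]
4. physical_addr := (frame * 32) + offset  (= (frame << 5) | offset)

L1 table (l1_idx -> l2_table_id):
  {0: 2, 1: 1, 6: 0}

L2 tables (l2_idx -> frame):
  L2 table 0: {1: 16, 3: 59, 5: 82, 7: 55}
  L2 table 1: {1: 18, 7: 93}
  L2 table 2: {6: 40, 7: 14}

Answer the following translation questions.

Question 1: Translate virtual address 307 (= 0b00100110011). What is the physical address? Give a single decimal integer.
Answer: 595

Derivation:
vaddr = 307 = 0b00100110011
Split: l1_idx=1, l2_idx=1, offset=19
L1[1] = 1
L2[1][1] = 18
paddr = 18 * 32 + 19 = 595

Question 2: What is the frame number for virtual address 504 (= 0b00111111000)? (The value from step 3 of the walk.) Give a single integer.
vaddr = 504: l1_idx=1, l2_idx=7
L1[1] = 1; L2[1][7] = 93

Answer: 93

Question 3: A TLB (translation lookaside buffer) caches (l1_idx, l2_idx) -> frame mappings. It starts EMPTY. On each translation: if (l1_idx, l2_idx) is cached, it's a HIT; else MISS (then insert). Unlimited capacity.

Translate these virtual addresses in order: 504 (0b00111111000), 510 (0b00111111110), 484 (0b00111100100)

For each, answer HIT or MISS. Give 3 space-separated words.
Answer: MISS HIT HIT

Derivation:
vaddr=504: (1,7) not in TLB -> MISS, insert
vaddr=510: (1,7) in TLB -> HIT
vaddr=484: (1,7) in TLB -> HIT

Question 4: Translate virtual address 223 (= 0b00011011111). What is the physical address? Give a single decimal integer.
Answer: 1311

Derivation:
vaddr = 223 = 0b00011011111
Split: l1_idx=0, l2_idx=6, offset=31
L1[0] = 2
L2[2][6] = 40
paddr = 40 * 32 + 31 = 1311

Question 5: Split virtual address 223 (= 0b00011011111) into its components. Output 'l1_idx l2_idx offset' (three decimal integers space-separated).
Answer: 0 6 31

Derivation:
vaddr = 223 = 0b00011011111
  top 3 bits -> l1_idx = 0
  next 3 bits -> l2_idx = 6
  bottom 5 bits -> offset = 31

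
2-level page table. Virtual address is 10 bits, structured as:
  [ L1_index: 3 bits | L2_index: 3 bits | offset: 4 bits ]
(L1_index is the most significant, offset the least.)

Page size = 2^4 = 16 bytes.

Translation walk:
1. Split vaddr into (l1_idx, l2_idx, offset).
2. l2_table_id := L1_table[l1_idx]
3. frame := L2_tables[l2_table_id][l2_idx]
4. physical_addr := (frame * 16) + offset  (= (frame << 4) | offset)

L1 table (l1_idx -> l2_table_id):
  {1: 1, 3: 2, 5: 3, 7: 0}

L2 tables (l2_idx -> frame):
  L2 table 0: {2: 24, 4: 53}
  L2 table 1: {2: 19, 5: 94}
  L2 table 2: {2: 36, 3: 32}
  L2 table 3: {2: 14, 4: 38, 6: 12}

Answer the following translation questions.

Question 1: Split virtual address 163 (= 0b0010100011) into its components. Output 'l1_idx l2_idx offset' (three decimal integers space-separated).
Answer: 1 2 3

Derivation:
vaddr = 163 = 0b0010100011
  top 3 bits -> l1_idx = 1
  next 3 bits -> l2_idx = 2
  bottom 4 bits -> offset = 3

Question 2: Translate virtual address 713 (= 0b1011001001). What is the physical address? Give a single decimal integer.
Answer: 617

Derivation:
vaddr = 713 = 0b1011001001
Split: l1_idx=5, l2_idx=4, offset=9
L1[5] = 3
L2[3][4] = 38
paddr = 38 * 16 + 9 = 617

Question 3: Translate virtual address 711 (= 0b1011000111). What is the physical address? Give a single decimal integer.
vaddr = 711 = 0b1011000111
Split: l1_idx=5, l2_idx=4, offset=7
L1[5] = 3
L2[3][4] = 38
paddr = 38 * 16 + 7 = 615

Answer: 615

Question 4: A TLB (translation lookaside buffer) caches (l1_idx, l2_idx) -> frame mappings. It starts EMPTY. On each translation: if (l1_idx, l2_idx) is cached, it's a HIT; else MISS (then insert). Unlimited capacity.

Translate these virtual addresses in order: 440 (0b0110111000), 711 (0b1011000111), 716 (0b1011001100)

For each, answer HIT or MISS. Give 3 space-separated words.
Answer: MISS MISS HIT

Derivation:
vaddr=440: (3,3) not in TLB -> MISS, insert
vaddr=711: (5,4) not in TLB -> MISS, insert
vaddr=716: (5,4) in TLB -> HIT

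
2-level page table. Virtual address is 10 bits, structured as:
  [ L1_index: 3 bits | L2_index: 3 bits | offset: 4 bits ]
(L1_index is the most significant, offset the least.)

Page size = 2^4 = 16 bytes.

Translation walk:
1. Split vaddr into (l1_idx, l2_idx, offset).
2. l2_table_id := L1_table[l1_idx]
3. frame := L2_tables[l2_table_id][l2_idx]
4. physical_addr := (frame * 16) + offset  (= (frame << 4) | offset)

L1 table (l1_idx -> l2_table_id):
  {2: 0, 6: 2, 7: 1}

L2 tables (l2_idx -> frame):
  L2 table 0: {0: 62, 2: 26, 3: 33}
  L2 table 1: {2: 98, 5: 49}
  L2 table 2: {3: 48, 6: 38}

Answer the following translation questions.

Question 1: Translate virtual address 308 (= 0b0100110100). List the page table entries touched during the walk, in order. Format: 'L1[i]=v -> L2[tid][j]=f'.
vaddr = 308 = 0b0100110100
Split: l1_idx=2, l2_idx=3, offset=4

Answer: L1[2]=0 -> L2[0][3]=33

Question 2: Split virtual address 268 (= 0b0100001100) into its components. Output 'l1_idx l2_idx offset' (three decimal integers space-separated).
vaddr = 268 = 0b0100001100
  top 3 bits -> l1_idx = 2
  next 3 bits -> l2_idx = 0
  bottom 4 bits -> offset = 12

Answer: 2 0 12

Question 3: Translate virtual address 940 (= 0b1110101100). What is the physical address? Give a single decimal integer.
Answer: 1580

Derivation:
vaddr = 940 = 0b1110101100
Split: l1_idx=7, l2_idx=2, offset=12
L1[7] = 1
L2[1][2] = 98
paddr = 98 * 16 + 12 = 1580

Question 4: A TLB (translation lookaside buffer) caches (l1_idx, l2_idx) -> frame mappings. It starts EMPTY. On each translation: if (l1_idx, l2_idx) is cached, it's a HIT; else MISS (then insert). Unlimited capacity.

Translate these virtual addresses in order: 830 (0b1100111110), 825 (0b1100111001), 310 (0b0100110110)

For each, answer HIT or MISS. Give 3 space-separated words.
vaddr=830: (6,3) not in TLB -> MISS, insert
vaddr=825: (6,3) in TLB -> HIT
vaddr=310: (2,3) not in TLB -> MISS, insert

Answer: MISS HIT MISS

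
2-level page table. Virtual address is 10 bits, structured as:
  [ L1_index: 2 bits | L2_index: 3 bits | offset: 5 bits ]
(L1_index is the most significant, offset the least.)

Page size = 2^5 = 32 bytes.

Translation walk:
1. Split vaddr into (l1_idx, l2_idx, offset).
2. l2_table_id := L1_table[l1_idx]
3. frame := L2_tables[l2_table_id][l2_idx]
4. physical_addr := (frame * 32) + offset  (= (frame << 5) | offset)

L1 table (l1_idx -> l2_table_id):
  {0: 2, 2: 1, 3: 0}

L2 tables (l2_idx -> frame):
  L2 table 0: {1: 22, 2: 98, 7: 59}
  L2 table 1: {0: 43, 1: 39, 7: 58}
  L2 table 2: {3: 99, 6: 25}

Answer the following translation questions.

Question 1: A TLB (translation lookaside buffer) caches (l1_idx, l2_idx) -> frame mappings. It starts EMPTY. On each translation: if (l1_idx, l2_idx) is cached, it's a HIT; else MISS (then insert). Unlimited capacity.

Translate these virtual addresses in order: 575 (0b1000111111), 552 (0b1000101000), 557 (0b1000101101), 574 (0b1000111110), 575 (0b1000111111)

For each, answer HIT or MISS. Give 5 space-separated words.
vaddr=575: (2,1) not in TLB -> MISS, insert
vaddr=552: (2,1) in TLB -> HIT
vaddr=557: (2,1) in TLB -> HIT
vaddr=574: (2,1) in TLB -> HIT
vaddr=575: (2,1) in TLB -> HIT

Answer: MISS HIT HIT HIT HIT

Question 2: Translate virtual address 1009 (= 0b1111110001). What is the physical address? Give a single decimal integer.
vaddr = 1009 = 0b1111110001
Split: l1_idx=3, l2_idx=7, offset=17
L1[3] = 0
L2[0][7] = 59
paddr = 59 * 32 + 17 = 1905

Answer: 1905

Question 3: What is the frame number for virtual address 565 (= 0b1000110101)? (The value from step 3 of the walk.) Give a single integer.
vaddr = 565: l1_idx=2, l2_idx=1
L1[2] = 1; L2[1][1] = 39

Answer: 39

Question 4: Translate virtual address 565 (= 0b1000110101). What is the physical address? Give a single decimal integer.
Answer: 1269

Derivation:
vaddr = 565 = 0b1000110101
Split: l1_idx=2, l2_idx=1, offset=21
L1[2] = 1
L2[1][1] = 39
paddr = 39 * 32 + 21 = 1269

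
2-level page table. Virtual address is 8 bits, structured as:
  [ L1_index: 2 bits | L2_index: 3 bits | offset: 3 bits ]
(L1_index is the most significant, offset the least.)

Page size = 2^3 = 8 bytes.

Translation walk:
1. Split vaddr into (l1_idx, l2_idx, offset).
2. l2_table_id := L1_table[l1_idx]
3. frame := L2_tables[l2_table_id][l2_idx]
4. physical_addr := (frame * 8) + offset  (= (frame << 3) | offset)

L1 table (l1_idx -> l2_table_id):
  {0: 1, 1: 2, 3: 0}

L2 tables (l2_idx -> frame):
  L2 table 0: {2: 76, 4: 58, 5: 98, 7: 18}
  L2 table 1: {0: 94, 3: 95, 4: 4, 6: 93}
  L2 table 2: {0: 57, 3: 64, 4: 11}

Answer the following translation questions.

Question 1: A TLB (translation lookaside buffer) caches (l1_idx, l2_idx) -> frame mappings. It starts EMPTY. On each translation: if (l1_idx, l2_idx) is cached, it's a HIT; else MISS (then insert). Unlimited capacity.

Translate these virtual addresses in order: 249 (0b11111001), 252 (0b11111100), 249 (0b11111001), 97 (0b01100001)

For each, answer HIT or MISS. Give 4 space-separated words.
vaddr=249: (3,7) not in TLB -> MISS, insert
vaddr=252: (3,7) in TLB -> HIT
vaddr=249: (3,7) in TLB -> HIT
vaddr=97: (1,4) not in TLB -> MISS, insert

Answer: MISS HIT HIT MISS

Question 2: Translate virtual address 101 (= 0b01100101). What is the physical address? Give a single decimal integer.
Answer: 93

Derivation:
vaddr = 101 = 0b01100101
Split: l1_idx=1, l2_idx=4, offset=5
L1[1] = 2
L2[2][4] = 11
paddr = 11 * 8 + 5 = 93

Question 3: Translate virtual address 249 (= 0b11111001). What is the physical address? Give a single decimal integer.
vaddr = 249 = 0b11111001
Split: l1_idx=3, l2_idx=7, offset=1
L1[3] = 0
L2[0][7] = 18
paddr = 18 * 8 + 1 = 145

Answer: 145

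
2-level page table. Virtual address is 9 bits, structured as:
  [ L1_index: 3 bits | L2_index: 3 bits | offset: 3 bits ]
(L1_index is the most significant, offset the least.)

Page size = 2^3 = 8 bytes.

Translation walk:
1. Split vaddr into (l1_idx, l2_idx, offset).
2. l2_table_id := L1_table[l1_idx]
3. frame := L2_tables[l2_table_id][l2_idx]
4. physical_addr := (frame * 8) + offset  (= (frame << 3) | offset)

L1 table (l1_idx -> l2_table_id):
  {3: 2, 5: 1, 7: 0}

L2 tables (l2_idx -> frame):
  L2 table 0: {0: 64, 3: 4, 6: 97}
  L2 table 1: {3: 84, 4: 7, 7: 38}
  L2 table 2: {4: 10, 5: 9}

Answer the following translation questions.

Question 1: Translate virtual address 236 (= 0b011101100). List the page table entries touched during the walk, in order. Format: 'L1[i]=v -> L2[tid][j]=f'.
vaddr = 236 = 0b011101100
Split: l1_idx=3, l2_idx=5, offset=4

Answer: L1[3]=2 -> L2[2][5]=9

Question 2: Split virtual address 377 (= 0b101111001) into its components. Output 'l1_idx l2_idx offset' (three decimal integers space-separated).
Answer: 5 7 1

Derivation:
vaddr = 377 = 0b101111001
  top 3 bits -> l1_idx = 5
  next 3 bits -> l2_idx = 7
  bottom 3 bits -> offset = 1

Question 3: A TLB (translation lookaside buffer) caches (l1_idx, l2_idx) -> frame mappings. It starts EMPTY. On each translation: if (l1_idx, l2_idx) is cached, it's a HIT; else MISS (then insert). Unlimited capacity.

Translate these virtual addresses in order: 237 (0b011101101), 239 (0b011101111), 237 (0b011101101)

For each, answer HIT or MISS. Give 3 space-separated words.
Answer: MISS HIT HIT

Derivation:
vaddr=237: (3,5) not in TLB -> MISS, insert
vaddr=239: (3,5) in TLB -> HIT
vaddr=237: (3,5) in TLB -> HIT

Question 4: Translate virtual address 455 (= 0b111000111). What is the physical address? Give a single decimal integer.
vaddr = 455 = 0b111000111
Split: l1_idx=7, l2_idx=0, offset=7
L1[7] = 0
L2[0][0] = 64
paddr = 64 * 8 + 7 = 519

Answer: 519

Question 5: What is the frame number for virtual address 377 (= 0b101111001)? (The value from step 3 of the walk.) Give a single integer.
Answer: 38

Derivation:
vaddr = 377: l1_idx=5, l2_idx=7
L1[5] = 1; L2[1][7] = 38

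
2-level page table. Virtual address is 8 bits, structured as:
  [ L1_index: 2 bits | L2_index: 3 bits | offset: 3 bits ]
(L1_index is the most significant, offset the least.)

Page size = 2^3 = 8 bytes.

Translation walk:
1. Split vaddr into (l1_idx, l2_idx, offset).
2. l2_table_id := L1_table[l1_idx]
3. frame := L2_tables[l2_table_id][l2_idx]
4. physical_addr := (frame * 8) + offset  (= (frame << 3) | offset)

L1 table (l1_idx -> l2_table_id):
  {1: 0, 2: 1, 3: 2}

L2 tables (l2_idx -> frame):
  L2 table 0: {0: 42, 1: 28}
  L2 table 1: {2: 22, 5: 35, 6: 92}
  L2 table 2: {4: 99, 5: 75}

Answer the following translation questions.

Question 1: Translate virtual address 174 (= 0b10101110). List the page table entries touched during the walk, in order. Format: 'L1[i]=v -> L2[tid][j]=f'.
vaddr = 174 = 0b10101110
Split: l1_idx=2, l2_idx=5, offset=6

Answer: L1[2]=1 -> L2[1][5]=35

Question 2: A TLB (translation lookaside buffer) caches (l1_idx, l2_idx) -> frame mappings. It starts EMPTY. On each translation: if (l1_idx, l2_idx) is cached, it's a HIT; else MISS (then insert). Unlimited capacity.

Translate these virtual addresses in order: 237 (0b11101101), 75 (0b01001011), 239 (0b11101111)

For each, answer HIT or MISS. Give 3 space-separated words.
vaddr=237: (3,5) not in TLB -> MISS, insert
vaddr=75: (1,1) not in TLB -> MISS, insert
vaddr=239: (3,5) in TLB -> HIT

Answer: MISS MISS HIT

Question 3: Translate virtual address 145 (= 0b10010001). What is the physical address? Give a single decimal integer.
Answer: 177

Derivation:
vaddr = 145 = 0b10010001
Split: l1_idx=2, l2_idx=2, offset=1
L1[2] = 1
L2[1][2] = 22
paddr = 22 * 8 + 1 = 177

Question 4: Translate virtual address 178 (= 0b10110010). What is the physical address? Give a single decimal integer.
Answer: 738

Derivation:
vaddr = 178 = 0b10110010
Split: l1_idx=2, l2_idx=6, offset=2
L1[2] = 1
L2[1][6] = 92
paddr = 92 * 8 + 2 = 738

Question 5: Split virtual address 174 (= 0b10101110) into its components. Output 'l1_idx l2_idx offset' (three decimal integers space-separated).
vaddr = 174 = 0b10101110
  top 2 bits -> l1_idx = 2
  next 3 bits -> l2_idx = 5
  bottom 3 bits -> offset = 6

Answer: 2 5 6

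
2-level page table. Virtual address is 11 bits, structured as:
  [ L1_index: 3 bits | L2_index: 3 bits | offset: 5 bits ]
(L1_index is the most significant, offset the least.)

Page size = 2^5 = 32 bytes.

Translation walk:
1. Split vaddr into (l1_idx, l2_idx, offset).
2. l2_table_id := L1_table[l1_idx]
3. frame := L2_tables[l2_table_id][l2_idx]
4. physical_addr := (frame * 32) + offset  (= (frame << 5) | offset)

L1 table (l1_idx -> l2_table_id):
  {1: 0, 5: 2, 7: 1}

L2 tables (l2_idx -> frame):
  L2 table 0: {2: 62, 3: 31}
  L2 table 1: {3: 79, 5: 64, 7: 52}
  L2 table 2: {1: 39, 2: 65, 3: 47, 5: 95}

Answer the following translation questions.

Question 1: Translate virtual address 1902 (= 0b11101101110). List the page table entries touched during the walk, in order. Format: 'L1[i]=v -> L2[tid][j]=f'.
vaddr = 1902 = 0b11101101110
Split: l1_idx=7, l2_idx=3, offset=14

Answer: L1[7]=1 -> L2[1][3]=79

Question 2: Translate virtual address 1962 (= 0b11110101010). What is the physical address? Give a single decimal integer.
vaddr = 1962 = 0b11110101010
Split: l1_idx=7, l2_idx=5, offset=10
L1[7] = 1
L2[1][5] = 64
paddr = 64 * 32 + 10 = 2058

Answer: 2058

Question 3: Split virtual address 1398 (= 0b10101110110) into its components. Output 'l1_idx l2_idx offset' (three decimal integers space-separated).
Answer: 5 3 22

Derivation:
vaddr = 1398 = 0b10101110110
  top 3 bits -> l1_idx = 5
  next 3 bits -> l2_idx = 3
  bottom 5 bits -> offset = 22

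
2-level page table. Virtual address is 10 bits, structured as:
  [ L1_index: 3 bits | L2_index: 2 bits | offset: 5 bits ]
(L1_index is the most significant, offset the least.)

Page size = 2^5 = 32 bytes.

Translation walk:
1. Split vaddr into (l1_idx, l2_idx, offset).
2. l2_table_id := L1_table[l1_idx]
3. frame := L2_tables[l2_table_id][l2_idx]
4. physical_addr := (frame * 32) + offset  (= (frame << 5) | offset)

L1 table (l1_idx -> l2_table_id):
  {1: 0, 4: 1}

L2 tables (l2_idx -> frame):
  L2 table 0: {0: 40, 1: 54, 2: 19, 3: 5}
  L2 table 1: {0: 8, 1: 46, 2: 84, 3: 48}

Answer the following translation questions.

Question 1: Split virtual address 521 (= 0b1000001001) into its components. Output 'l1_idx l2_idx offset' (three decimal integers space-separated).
Answer: 4 0 9

Derivation:
vaddr = 521 = 0b1000001001
  top 3 bits -> l1_idx = 4
  next 2 bits -> l2_idx = 0
  bottom 5 bits -> offset = 9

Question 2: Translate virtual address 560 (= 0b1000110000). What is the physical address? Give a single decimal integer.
Answer: 1488

Derivation:
vaddr = 560 = 0b1000110000
Split: l1_idx=4, l2_idx=1, offset=16
L1[4] = 1
L2[1][1] = 46
paddr = 46 * 32 + 16 = 1488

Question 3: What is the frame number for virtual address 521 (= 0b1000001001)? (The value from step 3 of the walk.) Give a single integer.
vaddr = 521: l1_idx=4, l2_idx=0
L1[4] = 1; L2[1][0] = 8

Answer: 8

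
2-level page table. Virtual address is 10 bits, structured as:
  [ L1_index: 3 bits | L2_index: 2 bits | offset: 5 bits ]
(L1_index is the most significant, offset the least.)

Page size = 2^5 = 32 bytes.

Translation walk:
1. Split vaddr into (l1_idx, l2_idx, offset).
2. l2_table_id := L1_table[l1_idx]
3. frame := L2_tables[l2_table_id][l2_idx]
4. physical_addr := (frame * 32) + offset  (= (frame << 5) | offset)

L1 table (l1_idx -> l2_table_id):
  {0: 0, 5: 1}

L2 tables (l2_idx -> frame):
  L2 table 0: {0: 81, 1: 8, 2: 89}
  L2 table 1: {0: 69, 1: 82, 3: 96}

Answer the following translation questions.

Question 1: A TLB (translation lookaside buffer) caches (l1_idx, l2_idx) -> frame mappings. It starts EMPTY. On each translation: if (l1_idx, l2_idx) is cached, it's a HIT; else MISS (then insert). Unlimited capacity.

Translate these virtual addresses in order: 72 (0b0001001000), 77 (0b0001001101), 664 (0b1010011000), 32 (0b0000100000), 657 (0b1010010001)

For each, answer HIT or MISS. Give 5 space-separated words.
vaddr=72: (0,2) not in TLB -> MISS, insert
vaddr=77: (0,2) in TLB -> HIT
vaddr=664: (5,0) not in TLB -> MISS, insert
vaddr=32: (0,1) not in TLB -> MISS, insert
vaddr=657: (5,0) in TLB -> HIT

Answer: MISS HIT MISS MISS HIT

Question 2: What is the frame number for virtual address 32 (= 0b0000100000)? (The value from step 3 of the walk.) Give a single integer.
vaddr = 32: l1_idx=0, l2_idx=1
L1[0] = 0; L2[0][1] = 8

Answer: 8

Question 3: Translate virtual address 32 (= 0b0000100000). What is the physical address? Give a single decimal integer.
vaddr = 32 = 0b0000100000
Split: l1_idx=0, l2_idx=1, offset=0
L1[0] = 0
L2[0][1] = 8
paddr = 8 * 32 + 0 = 256

Answer: 256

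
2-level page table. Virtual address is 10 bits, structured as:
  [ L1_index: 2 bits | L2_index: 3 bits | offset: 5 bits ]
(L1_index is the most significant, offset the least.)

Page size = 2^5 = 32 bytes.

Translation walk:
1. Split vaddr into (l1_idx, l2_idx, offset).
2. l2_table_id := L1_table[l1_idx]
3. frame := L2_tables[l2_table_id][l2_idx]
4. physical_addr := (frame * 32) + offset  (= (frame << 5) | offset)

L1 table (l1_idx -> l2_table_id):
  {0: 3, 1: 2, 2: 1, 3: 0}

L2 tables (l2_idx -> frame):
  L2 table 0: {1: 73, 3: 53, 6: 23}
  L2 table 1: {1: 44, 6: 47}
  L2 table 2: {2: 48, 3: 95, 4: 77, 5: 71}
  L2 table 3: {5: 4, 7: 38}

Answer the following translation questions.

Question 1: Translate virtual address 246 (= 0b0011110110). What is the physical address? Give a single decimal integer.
Answer: 1238

Derivation:
vaddr = 246 = 0b0011110110
Split: l1_idx=0, l2_idx=7, offset=22
L1[0] = 3
L2[3][7] = 38
paddr = 38 * 32 + 22 = 1238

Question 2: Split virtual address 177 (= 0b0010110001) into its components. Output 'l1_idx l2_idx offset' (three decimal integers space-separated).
Answer: 0 5 17

Derivation:
vaddr = 177 = 0b0010110001
  top 2 bits -> l1_idx = 0
  next 3 bits -> l2_idx = 5
  bottom 5 bits -> offset = 17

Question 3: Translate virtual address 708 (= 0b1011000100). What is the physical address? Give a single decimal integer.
vaddr = 708 = 0b1011000100
Split: l1_idx=2, l2_idx=6, offset=4
L1[2] = 1
L2[1][6] = 47
paddr = 47 * 32 + 4 = 1508

Answer: 1508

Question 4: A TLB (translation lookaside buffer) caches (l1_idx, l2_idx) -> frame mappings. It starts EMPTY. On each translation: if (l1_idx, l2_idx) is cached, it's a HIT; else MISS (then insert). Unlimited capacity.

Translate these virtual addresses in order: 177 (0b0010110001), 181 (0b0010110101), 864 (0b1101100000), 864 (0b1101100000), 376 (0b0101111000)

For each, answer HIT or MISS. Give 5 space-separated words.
vaddr=177: (0,5) not in TLB -> MISS, insert
vaddr=181: (0,5) in TLB -> HIT
vaddr=864: (3,3) not in TLB -> MISS, insert
vaddr=864: (3,3) in TLB -> HIT
vaddr=376: (1,3) not in TLB -> MISS, insert

Answer: MISS HIT MISS HIT MISS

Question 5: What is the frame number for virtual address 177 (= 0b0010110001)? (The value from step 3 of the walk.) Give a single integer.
vaddr = 177: l1_idx=0, l2_idx=5
L1[0] = 3; L2[3][5] = 4

Answer: 4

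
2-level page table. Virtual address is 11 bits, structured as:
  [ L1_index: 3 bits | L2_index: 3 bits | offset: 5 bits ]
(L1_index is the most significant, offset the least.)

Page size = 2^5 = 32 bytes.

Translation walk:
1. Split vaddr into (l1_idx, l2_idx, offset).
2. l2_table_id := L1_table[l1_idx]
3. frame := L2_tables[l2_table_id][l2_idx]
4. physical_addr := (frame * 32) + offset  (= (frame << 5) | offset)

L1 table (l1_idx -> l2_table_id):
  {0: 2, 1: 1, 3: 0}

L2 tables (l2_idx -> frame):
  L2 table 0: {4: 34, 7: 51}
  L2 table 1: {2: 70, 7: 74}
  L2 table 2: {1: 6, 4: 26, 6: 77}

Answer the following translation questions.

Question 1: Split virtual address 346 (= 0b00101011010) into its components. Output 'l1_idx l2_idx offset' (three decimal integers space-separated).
Answer: 1 2 26

Derivation:
vaddr = 346 = 0b00101011010
  top 3 bits -> l1_idx = 1
  next 3 bits -> l2_idx = 2
  bottom 5 bits -> offset = 26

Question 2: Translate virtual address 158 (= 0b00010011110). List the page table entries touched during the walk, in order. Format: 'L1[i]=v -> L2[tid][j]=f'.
Answer: L1[0]=2 -> L2[2][4]=26

Derivation:
vaddr = 158 = 0b00010011110
Split: l1_idx=0, l2_idx=4, offset=30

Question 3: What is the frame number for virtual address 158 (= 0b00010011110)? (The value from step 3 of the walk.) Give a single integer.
Answer: 26

Derivation:
vaddr = 158: l1_idx=0, l2_idx=4
L1[0] = 2; L2[2][4] = 26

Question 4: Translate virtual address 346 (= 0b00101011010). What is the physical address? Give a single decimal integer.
Answer: 2266

Derivation:
vaddr = 346 = 0b00101011010
Split: l1_idx=1, l2_idx=2, offset=26
L1[1] = 1
L2[1][2] = 70
paddr = 70 * 32 + 26 = 2266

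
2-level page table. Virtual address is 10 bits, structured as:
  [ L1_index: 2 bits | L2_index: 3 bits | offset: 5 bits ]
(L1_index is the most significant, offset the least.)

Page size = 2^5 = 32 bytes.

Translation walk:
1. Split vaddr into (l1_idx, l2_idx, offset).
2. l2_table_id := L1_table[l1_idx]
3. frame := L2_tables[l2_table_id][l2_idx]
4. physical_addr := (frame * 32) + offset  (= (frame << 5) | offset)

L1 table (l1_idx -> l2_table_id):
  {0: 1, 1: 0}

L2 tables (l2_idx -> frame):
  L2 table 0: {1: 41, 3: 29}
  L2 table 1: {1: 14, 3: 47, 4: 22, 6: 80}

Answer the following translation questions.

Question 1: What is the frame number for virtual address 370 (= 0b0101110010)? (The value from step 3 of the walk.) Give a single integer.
vaddr = 370: l1_idx=1, l2_idx=3
L1[1] = 0; L2[0][3] = 29

Answer: 29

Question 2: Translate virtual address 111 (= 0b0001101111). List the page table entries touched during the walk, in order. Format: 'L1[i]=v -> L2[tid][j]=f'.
Answer: L1[0]=1 -> L2[1][3]=47

Derivation:
vaddr = 111 = 0b0001101111
Split: l1_idx=0, l2_idx=3, offset=15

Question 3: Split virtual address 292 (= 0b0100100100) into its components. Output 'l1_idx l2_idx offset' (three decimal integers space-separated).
vaddr = 292 = 0b0100100100
  top 2 bits -> l1_idx = 1
  next 3 bits -> l2_idx = 1
  bottom 5 bits -> offset = 4

Answer: 1 1 4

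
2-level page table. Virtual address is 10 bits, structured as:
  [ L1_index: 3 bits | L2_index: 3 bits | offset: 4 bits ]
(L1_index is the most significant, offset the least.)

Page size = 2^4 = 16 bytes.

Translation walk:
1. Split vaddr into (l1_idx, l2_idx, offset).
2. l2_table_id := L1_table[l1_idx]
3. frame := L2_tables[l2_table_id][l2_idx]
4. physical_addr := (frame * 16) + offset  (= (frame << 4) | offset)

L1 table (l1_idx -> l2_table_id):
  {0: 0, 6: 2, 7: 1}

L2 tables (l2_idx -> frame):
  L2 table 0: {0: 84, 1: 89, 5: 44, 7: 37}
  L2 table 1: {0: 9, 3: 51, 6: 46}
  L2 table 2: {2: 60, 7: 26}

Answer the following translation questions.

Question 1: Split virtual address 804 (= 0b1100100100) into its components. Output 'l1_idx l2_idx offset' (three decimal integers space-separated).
Answer: 6 2 4

Derivation:
vaddr = 804 = 0b1100100100
  top 3 bits -> l1_idx = 6
  next 3 bits -> l2_idx = 2
  bottom 4 bits -> offset = 4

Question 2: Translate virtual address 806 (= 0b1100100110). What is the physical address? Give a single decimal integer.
Answer: 966

Derivation:
vaddr = 806 = 0b1100100110
Split: l1_idx=6, l2_idx=2, offset=6
L1[6] = 2
L2[2][2] = 60
paddr = 60 * 16 + 6 = 966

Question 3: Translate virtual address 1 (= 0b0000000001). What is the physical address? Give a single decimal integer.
Answer: 1345

Derivation:
vaddr = 1 = 0b0000000001
Split: l1_idx=0, l2_idx=0, offset=1
L1[0] = 0
L2[0][0] = 84
paddr = 84 * 16 + 1 = 1345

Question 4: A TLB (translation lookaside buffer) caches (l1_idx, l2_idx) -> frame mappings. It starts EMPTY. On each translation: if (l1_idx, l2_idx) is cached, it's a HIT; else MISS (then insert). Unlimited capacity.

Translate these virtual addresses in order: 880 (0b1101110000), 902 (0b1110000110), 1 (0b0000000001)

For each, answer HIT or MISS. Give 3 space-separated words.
vaddr=880: (6,7) not in TLB -> MISS, insert
vaddr=902: (7,0) not in TLB -> MISS, insert
vaddr=1: (0,0) not in TLB -> MISS, insert

Answer: MISS MISS MISS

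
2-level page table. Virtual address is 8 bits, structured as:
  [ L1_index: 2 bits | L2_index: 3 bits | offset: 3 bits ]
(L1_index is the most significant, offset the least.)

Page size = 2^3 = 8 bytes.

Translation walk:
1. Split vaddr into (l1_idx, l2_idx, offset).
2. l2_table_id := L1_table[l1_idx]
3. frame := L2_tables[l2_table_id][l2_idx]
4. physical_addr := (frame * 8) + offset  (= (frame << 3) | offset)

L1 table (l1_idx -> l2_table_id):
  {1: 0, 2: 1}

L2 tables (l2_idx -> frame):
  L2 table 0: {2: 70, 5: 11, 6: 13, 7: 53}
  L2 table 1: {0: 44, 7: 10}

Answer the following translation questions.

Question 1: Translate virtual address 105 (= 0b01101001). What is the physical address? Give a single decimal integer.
Answer: 89

Derivation:
vaddr = 105 = 0b01101001
Split: l1_idx=1, l2_idx=5, offset=1
L1[1] = 0
L2[0][5] = 11
paddr = 11 * 8 + 1 = 89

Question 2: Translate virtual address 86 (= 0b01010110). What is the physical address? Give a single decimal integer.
vaddr = 86 = 0b01010110
Split: l1_idx=1, l2_idx=2, offset=6
L1[1] = 0
L2[0][2] = 70
paddr = 70 * 8 + 6 = 566

Answer: 566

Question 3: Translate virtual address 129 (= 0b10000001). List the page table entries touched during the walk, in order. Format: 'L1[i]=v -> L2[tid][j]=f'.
vaddr = 129 = 0b10000001
Split: l1_idx=2, l2_idx=0, offset=1

Answer: L1[2]=1 -> L2[1][0]=44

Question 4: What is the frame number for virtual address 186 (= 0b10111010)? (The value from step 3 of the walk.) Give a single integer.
vaddr = 186: l1_idx=2, l2_idx=7
L1[2] = 1; L2[1][7] = 10

Answer: 10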